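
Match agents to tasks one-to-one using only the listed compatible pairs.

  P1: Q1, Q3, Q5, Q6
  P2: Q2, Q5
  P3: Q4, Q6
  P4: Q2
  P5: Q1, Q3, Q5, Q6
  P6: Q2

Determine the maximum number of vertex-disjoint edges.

Unit-capacity flow: source→left, listed edges, right→sink; max matching = max flow.
Augmenting path P1→Q1 (+1); matched 1.
Augmenting path P2→Q2 (+1); matched 2.
Augmenting path P3→Q4 (+1); matched 3.
Augmenting path P5→Q3 (+1); matched 4.
Augmenting path P4→Q2→P2→Q5 (+1); matched 5.
No augmenting path remains; maximum matching = 5.
König certificate: {P1, P2, P3, P5, Q2} is a vertex cover of size 5 (every listed pair touches it), so no matching can be larger.

5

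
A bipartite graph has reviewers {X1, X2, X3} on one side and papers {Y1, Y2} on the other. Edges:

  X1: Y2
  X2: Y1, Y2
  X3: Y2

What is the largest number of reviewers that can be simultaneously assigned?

Unit-capacity flow: source→left, listed edges, right→sink; max matching = max flow.
Augmenting path X1→Y2 (+1); matched 1.
Augmenting path X2→Y1 (+1); matched 2.
No augmenting path remains; maximum matching = 2.
König certificate: {X2, Y2} is a vertex cover of size 2 (every listed pair touches it), so no matching can be larger.

2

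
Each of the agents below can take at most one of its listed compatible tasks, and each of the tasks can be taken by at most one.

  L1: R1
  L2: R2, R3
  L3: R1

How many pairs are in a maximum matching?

2

Unit-capacity flow: source→left, listed edges, right→sink; max matching = max flow.
Augmenting path L1→R1 (+1); matched 1.
Augmenting path L2→R2 (+1); matched 2.
No augmenting path remains; maximum matching = 2.
König certificate: {L2, R1} is a vertex cover of size 2 (every listed pair touches it), so no matching can be larger.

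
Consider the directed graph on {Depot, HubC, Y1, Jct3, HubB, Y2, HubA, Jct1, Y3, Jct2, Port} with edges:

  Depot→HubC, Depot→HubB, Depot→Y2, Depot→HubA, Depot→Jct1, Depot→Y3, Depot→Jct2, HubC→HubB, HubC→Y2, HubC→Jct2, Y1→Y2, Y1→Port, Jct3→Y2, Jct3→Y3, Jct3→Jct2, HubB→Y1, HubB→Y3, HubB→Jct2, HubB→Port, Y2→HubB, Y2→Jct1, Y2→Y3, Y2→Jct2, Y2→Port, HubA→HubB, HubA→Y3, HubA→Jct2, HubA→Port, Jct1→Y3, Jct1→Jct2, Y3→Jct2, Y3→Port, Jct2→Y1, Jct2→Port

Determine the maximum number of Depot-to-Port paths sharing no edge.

Assign every edge capacity 1; by Menger, the answer equals the max flow.
Path Depot→HubB→Port (+1); total 1.
Path Depot→Y2→Port (+1); total 2.
Path Depot→HubA→Port (+1); total 3.
Path Depot→Y3→Port (+1); total 4.
Path Depot→Jct2→Port (+1); total 5.
Path Depot→HubC→HubB→Y1→Port (+1); total 6.
No residual Depot→Port path; max flow = 6.
Certifying cut of size 6: {Depot→HubA, HubB→Port, Jct2→Port, Y1→Port, Y2→Port, Y3→Port}.

6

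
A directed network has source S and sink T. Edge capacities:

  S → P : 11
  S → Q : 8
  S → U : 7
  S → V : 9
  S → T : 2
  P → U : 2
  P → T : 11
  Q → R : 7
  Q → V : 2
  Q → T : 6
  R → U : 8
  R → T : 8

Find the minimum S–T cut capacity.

Augment S→T: bottleneck 2, flow now 2.
Augment S→P→T: bottleneck 11, flow now 13.
Augment S→Q→T: bottleneck 6, flow now 19.
Augment S→Q→R→T: bottleneck 2, flow now 21.
No augmenting path remains; maximum flow = 21.
By max-flow min-cut, the minimum cut capacity equals the max flow.
In the residual graph, reachable from S: {S, U, V}.
Min-cut edges: S→P (11), S→Q (8), S→T (2); capacity 11 + 8 + 2 = 21.

21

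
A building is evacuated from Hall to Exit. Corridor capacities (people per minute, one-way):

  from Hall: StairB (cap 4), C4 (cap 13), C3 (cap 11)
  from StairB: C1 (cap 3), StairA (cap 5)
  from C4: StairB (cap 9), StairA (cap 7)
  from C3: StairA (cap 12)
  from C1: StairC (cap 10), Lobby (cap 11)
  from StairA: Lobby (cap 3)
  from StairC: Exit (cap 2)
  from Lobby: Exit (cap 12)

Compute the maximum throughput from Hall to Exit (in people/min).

Augment Hall→StairB→C1→StairC→Exit: bottleneck 2, flow now 2.
Augment Hall→StairB→C1→Lobby→Exit: bottleneck 1, flow now 3.
Augment Hall→StairB→StairA→Lobby→Exit: bottleneck 1, flow now 4.
Augment Hall→C4→StairA→Lobby→Exit: bottleneck 2, flow now 6.
No augmenting path remains; maximum flow = 6.
In the residual graph, reachable from Hall: {Hall, StairB, C4, C3, StairA}.
Min-cut edges: StairB→C1 (3), StairA→Lobby (3); capacity 3 + 3 = 6.
This cut is saturated, so no flow can exceed 6.

6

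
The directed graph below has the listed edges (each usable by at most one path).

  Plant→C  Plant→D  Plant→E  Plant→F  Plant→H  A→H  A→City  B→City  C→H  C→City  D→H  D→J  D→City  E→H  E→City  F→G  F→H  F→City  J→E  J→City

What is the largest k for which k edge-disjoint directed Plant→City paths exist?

4

Assign every edge capacity 1; by Menger, the answer equals the max flow.
Path Plant→C→City (+1); total 1.
Path Plant→D→City (+1); total 2.
Path Plant→E→City (+1); total 3.
Path Plant→F→City (+1); total 4.
No residual Plant→City path; max flow = 4.
Certifying cut of size 4: {Plant→C, Plant→D, Plant→E, Plant→F}.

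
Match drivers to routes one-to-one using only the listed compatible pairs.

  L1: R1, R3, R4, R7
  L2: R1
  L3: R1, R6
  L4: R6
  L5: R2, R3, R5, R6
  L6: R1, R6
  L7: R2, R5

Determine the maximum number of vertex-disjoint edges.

Unit-capacity flow: source→left, listed edges, right→sink; max matching = max flow.
Augmenting path L1→R1 (+1); matched 1.
Augmenting path L3→R6 (+1); matched 2.
Augmenting path L5→R2 (+1); matched 3.
Augmenting path L7→R5 (+1); matched 4.
Augmenting path L2→R1→L1→R3 (+1); matched 5.
No augmenting path remains; maximum matching = 5.
König certificate: {L1, L5, L7, R1, R6} is a vertex cover of size 5 (every listed pair touches it), so no matching can be larger.

5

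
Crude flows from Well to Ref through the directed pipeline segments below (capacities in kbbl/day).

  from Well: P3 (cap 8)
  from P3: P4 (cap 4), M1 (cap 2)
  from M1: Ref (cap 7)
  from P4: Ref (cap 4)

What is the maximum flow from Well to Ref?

6

Augment Well→P3→M1→Ref: bottleneck 2, flow now 2.
Augment Well→P3→P4→Ref: bottleneck 4, flow now 6.
No augmenting path remains; maximum flow = 6.
In the residual graph, reachable from Well: {Well, P3}.
Min-cut edges: P3→M1 (2), P3→P4 (4); capacity 2 + 4 = 6.
This cut is saturated, so no flow can exceed 6.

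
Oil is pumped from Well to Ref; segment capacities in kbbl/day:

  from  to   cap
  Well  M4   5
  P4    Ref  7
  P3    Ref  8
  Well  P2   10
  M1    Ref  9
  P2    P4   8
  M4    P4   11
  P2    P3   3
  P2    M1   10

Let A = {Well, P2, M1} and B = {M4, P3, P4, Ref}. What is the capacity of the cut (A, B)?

Edges leaving {Well, P2, M1}: Well→M4 (5), P2→P3 (3), P2→P4 (8), M1→Ref (9).
Cut capacity = 5 + 3 + 8 + 9 = 25.

25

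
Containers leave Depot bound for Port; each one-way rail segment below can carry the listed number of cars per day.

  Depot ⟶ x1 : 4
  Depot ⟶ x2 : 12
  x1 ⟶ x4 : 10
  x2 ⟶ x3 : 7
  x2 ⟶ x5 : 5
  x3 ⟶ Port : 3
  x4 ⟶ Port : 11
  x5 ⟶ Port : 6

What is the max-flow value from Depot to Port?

12

Augment Depot→x1→x4→Port: bottleneck 4, flow now 4.
Augment Depot→x2→x3→Port: bottleneck 3, flow now 7.
Augment Depot→x2→x5→Port: bottleneck 5, flow now 12.
No augmenting path remains; maximum flow = 12.
In the residual graph, reachable from Depot: {Depot, x2, x3}.
Min-cut edges: Depot→x1 (4), x2→x5 (5), x3→Port (3); capacity 4 + 5 + 3 = 12.
This cut is saturated, so no flow can exceed 12.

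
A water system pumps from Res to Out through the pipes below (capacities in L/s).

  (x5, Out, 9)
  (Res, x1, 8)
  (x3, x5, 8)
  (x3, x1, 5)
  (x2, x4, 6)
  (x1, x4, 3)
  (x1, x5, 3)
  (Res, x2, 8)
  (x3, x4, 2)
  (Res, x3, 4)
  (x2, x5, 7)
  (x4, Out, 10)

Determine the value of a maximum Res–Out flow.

Augment Res→x1→x4→Out: bottleneck 3, flow now 3.
Augment Res→x1→x5→Out: bottleneck 3, flow now 6.
Augment Res→x2→x4→Out: bottleneck 6, flow now 12.
Augment Res→x2→x5→Out: bottleneck 2, flow now 14.
Augment Res→x3→x4→Out: bottleneck 1, flow now 15.
Augment Res→x3→x5→Out: bottleneck 3, flow now 18.
No augmenting path remains; maximum flow = 18.
In the residual graph, reachable from Res: {Res, x1}.
Min-cut edges: Res→x2 (8), Res→x3 (4), x1→x4 (3), x1→x5 (3); capacity 8 + 4 + 3 + 3 = 18.
This cut is saturated, so no flow can exceed 18.

18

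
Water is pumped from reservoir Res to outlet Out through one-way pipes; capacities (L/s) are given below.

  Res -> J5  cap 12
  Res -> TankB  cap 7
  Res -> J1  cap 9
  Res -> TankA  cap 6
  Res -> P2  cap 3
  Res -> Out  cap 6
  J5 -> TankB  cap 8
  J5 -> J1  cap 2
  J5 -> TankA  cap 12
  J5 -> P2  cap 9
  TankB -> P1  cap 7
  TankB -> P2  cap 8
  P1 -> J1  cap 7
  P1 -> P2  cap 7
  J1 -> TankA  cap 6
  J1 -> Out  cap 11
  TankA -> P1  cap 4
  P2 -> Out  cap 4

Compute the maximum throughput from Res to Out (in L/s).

21

Augment Res→Out: bottleneck 6, flow now 6.
Augment Res→J1→Out: bottleneck 9, flow now 15.
Augment Res→P2→Out: bottleneck 3, flow now 18.
Augment Res→J5→J1→Out: bottleneck 2, flow now 20.
Augment Res→J5→P2→Out: bottleneck 1, flow now 21.
No augmenting path remains; maximum flow = 21.
In the residual graph, reachable from Res: {Res, J5, TankB, P1, J1, TankA, P2}.
Min-cut edges: Res→Out (6), J1→Out (11), P2→Out (4); capacity 6 + 11 + 4 = 21.
This cut is saturated, so no flow can exceed 21.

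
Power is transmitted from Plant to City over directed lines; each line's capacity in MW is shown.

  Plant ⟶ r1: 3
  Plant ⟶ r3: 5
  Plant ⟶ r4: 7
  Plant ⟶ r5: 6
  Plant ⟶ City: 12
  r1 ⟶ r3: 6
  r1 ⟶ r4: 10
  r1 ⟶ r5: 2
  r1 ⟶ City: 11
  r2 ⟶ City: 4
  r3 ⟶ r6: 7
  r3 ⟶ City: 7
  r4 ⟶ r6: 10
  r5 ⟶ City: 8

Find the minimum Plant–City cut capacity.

Augment Plant→City: bottleneck 12, flow now 12.
Augment Plant→r1→City: bottleneck 3, flow now 15.
Augment Plant→r3→City: bottleneck 5, flow now 20.
Augment Plant→r5→City: bottleneck 6, flow now 26.
No augmenting path remains; maximum flow = 26.
By max-flow min-cut, the minimum cut capacity equals the max flow.
In the residual graph, reachable from Plant: {Plant, r4, r6}.
Min-cut edges: Plant→r1 (3), Plant→r3 (5), Plant→r5 (6), Plant→City (12); capacity 3 + 5 + 6 + 12 = 26.

26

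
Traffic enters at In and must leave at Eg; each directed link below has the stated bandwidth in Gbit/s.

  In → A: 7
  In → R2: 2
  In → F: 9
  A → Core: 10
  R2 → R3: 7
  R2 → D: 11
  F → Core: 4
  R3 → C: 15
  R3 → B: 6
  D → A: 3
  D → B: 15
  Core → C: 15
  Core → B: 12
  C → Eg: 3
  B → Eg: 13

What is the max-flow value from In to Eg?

13

Augment In→A→Core→C→Eg: bottleneck 3, flow now 3.
Augment In→A→Core→B→Eg: bottleneck 4, flow now 7.
Augment In→R2→R3→B→Eg: bottleneck 2, flow now 9.
Augment In→F→Core→B→Eg: bottleneck 4, flow now 13.
No augmenting path remains; maximum flow = 13.
In the residual graph, reachable from In: {In, F}.
Min-cut edges: In→A (7), In→R2 (2), F→Core (4); capacity 7 + 2 + 4 = 13.
This cut is saturated, so no flow can exceed 13.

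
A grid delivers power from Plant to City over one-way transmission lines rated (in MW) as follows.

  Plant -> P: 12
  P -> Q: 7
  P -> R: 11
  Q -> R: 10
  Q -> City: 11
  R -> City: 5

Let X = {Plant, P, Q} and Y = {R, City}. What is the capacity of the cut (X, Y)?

Edges leaving {Plant, P, Q}: P→R (11), Q→R (10), Q→City (11).
Cut capacity = 11 + 10 + 11 = 32.

32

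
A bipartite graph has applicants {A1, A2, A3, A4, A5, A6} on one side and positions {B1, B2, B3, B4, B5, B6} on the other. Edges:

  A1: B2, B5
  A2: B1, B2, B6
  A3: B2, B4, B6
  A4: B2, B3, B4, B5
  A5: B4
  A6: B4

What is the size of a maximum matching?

Unit-capacity flow: source→left, listed edges, right→sink; max matching = max flow.
Augmenting path A1→B2 (+1); matched 1.
Augmenting path A2→B1 (+1); matched 2.
Augmenting path A3→B4 (+1); matched 3.
Augmenting path A4→B3 (+1); matched 4.
Augmenting path A5→B4→A3→B6 (+1); matched 5.
No augmenting path remains; maximum matching = 5.
König certificate: {A1, A2, A3, A4, B4} is a vertex cover of size 5 (every listed pair touches it), so no matching can be larger.

5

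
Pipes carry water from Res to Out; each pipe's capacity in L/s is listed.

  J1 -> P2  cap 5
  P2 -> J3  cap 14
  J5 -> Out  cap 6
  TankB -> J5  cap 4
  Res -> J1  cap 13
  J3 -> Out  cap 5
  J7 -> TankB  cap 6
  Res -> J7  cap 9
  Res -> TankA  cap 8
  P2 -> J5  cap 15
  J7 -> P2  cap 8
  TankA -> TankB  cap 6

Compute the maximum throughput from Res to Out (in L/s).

Augment Res→TankA→TankB→J5→Out: bottleneck 4, flow now 4.
Augment Res→J1→P2→J5→Out: bottleneck 2, flow now 6.
Augment Res→J1→P2→J3→Out: bottleneck 3, flow now 9.
Augment Res→J7→P2→J3→Out: bottleneck 2, flow now 11.
No augmenting path remains; maximum flow = 11.
In the residual graph, reachable from Res: {Res, TankA, J1, J7, TankB, P2, J5, J3}.
Min-cut edges: J5→Out (6), J3→Out (5); capacity 6 + 5 = 11.
This cut is saturated, so no flow can exceed 11.

11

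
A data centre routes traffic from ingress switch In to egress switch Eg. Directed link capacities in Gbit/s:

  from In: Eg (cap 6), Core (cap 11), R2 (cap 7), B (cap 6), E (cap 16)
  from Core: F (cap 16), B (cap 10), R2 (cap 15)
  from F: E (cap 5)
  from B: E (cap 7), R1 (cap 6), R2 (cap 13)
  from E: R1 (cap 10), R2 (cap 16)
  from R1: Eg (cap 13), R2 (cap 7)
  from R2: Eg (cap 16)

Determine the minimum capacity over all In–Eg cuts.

Augment In→Eg: bottleneck 6, flow now 6.
Augment In→R2→Eg: bottleneck 7, flow now 13.
Augment In→Core→R2→Eg: bottleneck 9, flow now 22.
Augment In→B→R1→Eg: bottleneck 6, flow now 28.
Augment In→E→R1→Eg: bottleneck 7, flow now 35.
No augmenting path remains; maximum flow = 35.
By max-flow min-cut, the minimum cut capacity equals the max flow.
In the residual graph, reachable from In: {In, Core, F, B, E, R1, R2}.
Min-cut edges: In→Eg (6), R1→Eg (13), R2→Eg (16); capacity 6 + 13 + 16 = 35.

35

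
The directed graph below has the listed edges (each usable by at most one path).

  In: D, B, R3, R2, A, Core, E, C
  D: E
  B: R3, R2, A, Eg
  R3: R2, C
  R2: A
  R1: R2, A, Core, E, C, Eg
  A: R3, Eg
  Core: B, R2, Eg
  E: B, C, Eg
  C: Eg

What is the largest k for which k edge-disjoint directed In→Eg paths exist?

5

Assign every edge capacity 1; by Menger, the answer equals the max flow.
Path In→B→Eg (+1); total 1.
Path In→A→Eg (+1); total 2.
Path In→Core→Eg (+1); total 3.
Path In→E→Eg (+1); total 4.
Path In→C→Eg (+1); total 5.
No residual In→Eg path; max flow = 5.
Certifying cut of size 5: {A→Eg, B→Eg, C→Eg, E→Eg, In→Core}.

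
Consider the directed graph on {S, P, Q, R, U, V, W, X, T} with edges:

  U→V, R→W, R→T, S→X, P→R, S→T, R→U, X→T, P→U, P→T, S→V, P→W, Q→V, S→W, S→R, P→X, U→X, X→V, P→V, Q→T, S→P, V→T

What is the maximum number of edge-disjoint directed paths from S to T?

5

Assign every edge capacity 1; by Menger, the answer equals the max flow.
Path S→T (+1); total 1.
Path S→P→T (+1); total 2.
Path S→R→T (+1); total 3.
Path S→V→T (+1); total 4.
Path S→X→T (+1); total 5.
No residual S→T path; max flow = 5.
Certifying cut of size 5: {S→P, S→R, S→T, S→V, S→X}.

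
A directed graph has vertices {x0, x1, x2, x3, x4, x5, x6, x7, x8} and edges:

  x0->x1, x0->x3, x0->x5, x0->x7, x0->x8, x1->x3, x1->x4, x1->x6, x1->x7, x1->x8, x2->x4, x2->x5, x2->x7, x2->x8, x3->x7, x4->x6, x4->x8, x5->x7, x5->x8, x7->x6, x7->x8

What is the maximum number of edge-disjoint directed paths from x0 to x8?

Assign every edge capacity 1; by Menger, the answer equals the max flow.
Path x0→x8 (+1); total 1.
Path x0→x1→x8 (+1); total 2.
Path x0→x5→x8 (+1); total 3.
Path x0→x7→x8 (+1); total 4.
No residual x0→x8 path; max flow = 4.
Certifying cut of size 4: {x0→x1, x0→x5, x0→x8, x7→x8}.

4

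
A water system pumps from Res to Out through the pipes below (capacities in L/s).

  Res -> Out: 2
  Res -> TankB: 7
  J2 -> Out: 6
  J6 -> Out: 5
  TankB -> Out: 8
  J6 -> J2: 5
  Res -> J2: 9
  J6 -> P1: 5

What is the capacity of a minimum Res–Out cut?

Augment Res→Out: bottleneck 2, flow now 2.
Augment Res→J2→Out: bottleneck 6, flow now 8.
Augment Res→TankB→Out: bottleneck 7, flow now 15.
No augmenting path remains; maximum flow = 15.
By max-flow min-cut, the minimum cut capacity equals the max flow.
In the residual graph, reachable from Res: {Res, J2}.
Min-cut edges: Res→TankB (7), Res→Out (2), J2→Out (6); capacity 7 + 2 + 6 = 15.

15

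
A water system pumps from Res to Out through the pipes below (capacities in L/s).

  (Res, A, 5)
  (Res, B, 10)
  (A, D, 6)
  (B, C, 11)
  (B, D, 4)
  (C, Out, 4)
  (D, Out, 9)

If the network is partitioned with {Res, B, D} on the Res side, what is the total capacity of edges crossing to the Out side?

25

Edges leaving {Res, B, D}: Res→A (5), B→C (11), D→Out (9).
Cut capacity = 5 + 11 + 9 = 25.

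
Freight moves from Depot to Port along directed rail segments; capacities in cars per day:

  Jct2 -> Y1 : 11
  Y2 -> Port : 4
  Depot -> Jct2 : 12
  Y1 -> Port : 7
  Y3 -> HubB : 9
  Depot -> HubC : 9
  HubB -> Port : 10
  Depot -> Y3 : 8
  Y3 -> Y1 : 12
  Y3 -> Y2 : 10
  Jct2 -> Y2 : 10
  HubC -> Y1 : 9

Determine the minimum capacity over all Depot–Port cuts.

Augment Depot→HubC→Y1→Port: bottleneck 7, flow now 7.
Augment Depot→Jct2→Y2→Port: bottleneck 4, flow now 11.
Augment Depot→Y3→HubB→Port: bottleneck 8, flow now 19.
No augmenting path remains; maximum flow = 19.
By max-flow min-cut, the minimum cut capacity equals the max flow.
In the residual graph, reachable from Depot: {Depot, HubC, Jct2, Y1, Y2}.
Min-cut edges: Depot→Y3 (8), Y1→Port (7), Y2→Port (4); capacity 8 + 7 + 4 = 19.

19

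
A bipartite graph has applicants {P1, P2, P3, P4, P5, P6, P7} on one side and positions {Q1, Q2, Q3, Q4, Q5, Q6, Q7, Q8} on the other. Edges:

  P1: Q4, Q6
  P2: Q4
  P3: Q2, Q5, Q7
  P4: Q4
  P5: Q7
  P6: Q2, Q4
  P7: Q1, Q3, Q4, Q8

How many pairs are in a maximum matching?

6

Unit-capacity flow: source→left, listed edges, right→sink; max matching = max flow.
Augmenting path P1→Q4 (+1); matched 1.
Augmenting path P3→Q2 (+1); matched 2.
Augmenting path P5→Q7 (+1); matched 3.
Augmenting path P7→Q1 (+1); matched 4.
Augmenting path P2→Q4→P1→Q6 (+1); matched 5.
Augmenting path P6→Q2→P3→Q5 (+1); matched 6.
No augmenting path remains; maximum matching = 6.
König certificate: {P1, P3, P5, P6, P7, Q4} is a vertex cover of size 6 (every listed pair touches it), so no matching can be larger.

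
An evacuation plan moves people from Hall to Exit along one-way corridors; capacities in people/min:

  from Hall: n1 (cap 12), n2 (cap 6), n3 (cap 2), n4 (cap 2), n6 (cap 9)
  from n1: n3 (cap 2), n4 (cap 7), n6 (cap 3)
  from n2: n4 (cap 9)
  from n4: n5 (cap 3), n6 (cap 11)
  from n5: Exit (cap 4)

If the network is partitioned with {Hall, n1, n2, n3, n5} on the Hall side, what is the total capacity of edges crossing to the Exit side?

34

Edges leaving {Hall, n1, n2, n3, n5}: Hall→n4 (2), Hall→n6 (9), n1→n4 (7), n1→n6 (3), n2→n4 (9), n5→Exit (4).
Cut capacity = 2 + 9 + 7 + 3 + 9 + 4 = 34.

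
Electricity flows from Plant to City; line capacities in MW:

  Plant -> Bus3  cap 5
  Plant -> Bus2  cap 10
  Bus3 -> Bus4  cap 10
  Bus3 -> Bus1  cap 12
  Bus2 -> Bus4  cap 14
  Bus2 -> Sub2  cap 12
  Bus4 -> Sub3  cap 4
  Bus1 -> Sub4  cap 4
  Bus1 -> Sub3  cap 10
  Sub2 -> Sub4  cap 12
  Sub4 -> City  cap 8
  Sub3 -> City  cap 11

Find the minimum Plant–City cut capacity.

15

Augment Plant→Bus3→Bus4→Sub3→City: bottleneck 4, flow now 4.
Augment Plant→Bus3→Bus1→Sub4→City: bottleneck 1, flow now 5.
Augment Plant→Bus2→Sub2→Sub4→City: bottleneck 7, flow now 12.
Augment Plant→Bus2→Bus4→Bus3→Bus1→Sub3→City: bottleneck 3, flow now 15. (uses reverse residual edge)
No augmenting path remains; maximum flow = 15.
By max-flow min-cut, the minimum cut capacity equals the max flow.
In the residual graph, reachable from Plant: {Plant}.
Min-cut edges: Plant→Bus3 (5), Plant→Bus2 (10); capacity 5 + 10 = 15.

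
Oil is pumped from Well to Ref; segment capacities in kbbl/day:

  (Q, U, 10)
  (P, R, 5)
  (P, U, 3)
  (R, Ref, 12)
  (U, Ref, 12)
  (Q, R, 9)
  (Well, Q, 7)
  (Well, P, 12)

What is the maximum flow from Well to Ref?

15

Augment Well→P→R→Ref: bottleneck 5, flow now 5.
Augment Well→P→U→Ref: bottleneck 3, flow now 8.
Augment Well→Q→R→Ref: bottleneck 7, flow now 15.
No augmenting path remains; maximum flow = 15.
In the residual graph, reachable from Well: {Well, P}.
Min-cut edges: Well→Q (7), P→R (5), P→U (3); capacity 7 + 5 + 3 = 15.
This cut is saturated, so no flow can exceed 15.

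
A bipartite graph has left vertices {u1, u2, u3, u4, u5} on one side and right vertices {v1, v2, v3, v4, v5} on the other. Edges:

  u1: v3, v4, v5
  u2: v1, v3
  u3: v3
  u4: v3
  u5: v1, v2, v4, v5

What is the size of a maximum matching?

4

Unit-capacity flow: source→left, listed edges, right→sink; max matching = max flow.
Augmenting path u1→v3 (+1); matched 1.
Augmenting path u2→v1 (+1); matched 2.
Augmenting path u5→v2 (+1); matched 3.
Augmenting path u3→v3→u1→v4 (+1); matched 4.
No augmenting path remains; maximum matching = 4.
König certificate: {u1, u2, u5, v3} is a vertex cover of size 4 (every listed pair touches it), so no matching can be larger.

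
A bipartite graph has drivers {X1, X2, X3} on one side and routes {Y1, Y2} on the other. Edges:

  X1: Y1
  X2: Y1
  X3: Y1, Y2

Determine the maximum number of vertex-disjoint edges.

Unit-capacity flow: source→left, listed edges, right→sink; max matching = max flow.
Augmenting path X1→Y1 (+1); matched 1.
Augmenting path X3→Y2 (+1); matched 2.
No augmenting path remains; maximum matching = 2.
König certificate: {X3, Y1} is a vertex cover of size 2 (every listed pair touches it), so no matching can be larger.

2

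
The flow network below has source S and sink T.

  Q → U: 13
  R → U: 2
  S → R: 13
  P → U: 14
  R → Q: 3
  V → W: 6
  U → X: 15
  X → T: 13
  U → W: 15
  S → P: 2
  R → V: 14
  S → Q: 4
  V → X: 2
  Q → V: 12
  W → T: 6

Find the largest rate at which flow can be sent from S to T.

19

Augment S→P→U→W→T: bottleneck 2, flow now 2.
Augment S→Q→U→W→T: bottleneck 4, flow now 6.
Augment S→R→U→X→T: bottleneck 2, flow now 8.
Augment S→R→V→X→T: bottleneck 2, flow now 10.
Augment S→R→Q→U→X→T: bottleneck 3, flow now 13.
Augment S→R→V→W→U→X→T: bottleneck 6, flow now 19. (uses reverse residual edge)
No augmenting path remains; maximum flow = 19.
In the residual graph, reachable from S: {S}.
Min-cut edges: S→P (2), S→Q (4), S→R (13); capacity 2 + 4 + 13 = 19.
This cut is saturated, so no flow can exceed 19.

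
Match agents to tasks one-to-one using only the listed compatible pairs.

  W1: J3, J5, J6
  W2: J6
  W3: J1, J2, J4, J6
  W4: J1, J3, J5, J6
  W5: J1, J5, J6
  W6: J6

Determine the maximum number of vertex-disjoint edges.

5

Unit-capacity flow: source→left, listed edges, right→sink; max matching = max flow.
Augmenting path W1→J3 (+1); matched 1.
Augmenting path W2→J6 (+1); matched 2.
Augmenting path W3→J1 (+1); matched 3.
Augmenting path W4→J5 (+1); matched 4.
Augmenting path W5→J1→W3→J2 (+1); matched 5.
No augmenting path remains; maximum matching = 5.
König certificate: {W1, W3, W4, W5, J6} is a vertex cover of size 5 (every listed pair touches it), so no matching can be larger.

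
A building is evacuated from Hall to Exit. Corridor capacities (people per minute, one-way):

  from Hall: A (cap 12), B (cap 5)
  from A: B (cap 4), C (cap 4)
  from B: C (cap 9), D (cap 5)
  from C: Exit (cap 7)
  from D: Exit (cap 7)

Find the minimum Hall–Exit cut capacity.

12

Augment Hall→A→C→Exit: bottleneck 4, flow now 4.
Augment Hall→B→C→Exit: bottleneck 3, flow now 7.
Augment Hall→B→D→Exit: bottleneck 2, flow now 9.
Augment Hall→A→B→D→Exit: bottleneck 3, flow now 12.
No augmenting path remains; maximum flow = 12.
By max-flow min-cut, the minimum cut capacity equals the max flow.
In the residual graph, reachable from Hall: {Hall, A, B, C}.
Min-cut edges: B→D (5), C→Exit (7); capacity 5 + 7 = 12.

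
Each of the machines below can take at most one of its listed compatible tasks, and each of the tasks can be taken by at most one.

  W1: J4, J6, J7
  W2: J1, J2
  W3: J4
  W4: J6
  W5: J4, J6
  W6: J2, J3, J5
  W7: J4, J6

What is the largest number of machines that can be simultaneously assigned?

Unit-capacity flow: source→left, listed edges, right→sink; max matching = max flow.
Augmenting path W1→J4 (+1); matched 1.
Augmenting path W2→J1 (+1); matched 2.
Augmenting path W4→J6 (+1); matched 3.
Augmenting path W6→J2 (+1); matched 4.
Augmenting path W3→J4→W1→J7 (+1); matched 5.
No augmenting path remains; maximum matching = 5.
König certificate: {W1, W2, W6, J4, J6} is a vertex cover of size 5 (every listed pair touches it), so no matching can be larger.

5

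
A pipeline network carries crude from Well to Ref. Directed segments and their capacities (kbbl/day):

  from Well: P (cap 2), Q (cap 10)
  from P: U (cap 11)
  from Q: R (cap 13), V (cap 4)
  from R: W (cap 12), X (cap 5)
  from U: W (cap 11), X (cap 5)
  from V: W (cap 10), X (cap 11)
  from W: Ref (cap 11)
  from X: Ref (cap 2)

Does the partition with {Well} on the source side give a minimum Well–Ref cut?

Given cut capacity: 2 + 10 = 12.
Augment Well→P→U→W→Ref: bottleneck 2, flow now 2.
Augment Well→Q→R→W→Ref: bottleneck 9, flow now 11.
Augment Well→Q→R→X→Ref: bottleneck 1, flow now 12.
No augmenting path remains; maximum flow = 12.
Cut capacity 12 equals the max flow, so it is a minimum cut.

Yes — it is a minimum cut (capacity 12).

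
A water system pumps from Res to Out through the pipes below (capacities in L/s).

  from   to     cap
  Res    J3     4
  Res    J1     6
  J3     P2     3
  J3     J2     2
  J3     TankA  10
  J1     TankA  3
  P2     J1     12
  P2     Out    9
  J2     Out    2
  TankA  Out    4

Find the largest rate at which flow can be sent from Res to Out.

Augment Res→J3→P2→Out: bottleneck 3, flow now 3.
Augment Res→J3→J2→Out: bottleneck 1, flow now 4.
Augment Res→J1→TankA→Out: bottleneck 3, flow now 7.
No augmenting path remains; maximum flow = 7.
In the residual graph, reachable from Res: {Res, J1}.
Min-cut edges: Res→J3 (4), J1→TankA (3); capacity 4 + 3 = 7.
This cut is saturated, so no flow can exceed 7.

7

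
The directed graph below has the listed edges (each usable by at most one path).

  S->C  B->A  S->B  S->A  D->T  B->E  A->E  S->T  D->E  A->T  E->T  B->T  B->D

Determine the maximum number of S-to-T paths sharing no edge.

Assign every edge capacity 1; by Menger, the answer equals the max flow.
Path S→T (+1); total 1.
Path S→A→T (+1); total 2.
Path S→B→T (+1); total 3.
No residual S→T path; max flow = 3.
Certifying cut of size 3: {S→A, S→B, S→T}.

3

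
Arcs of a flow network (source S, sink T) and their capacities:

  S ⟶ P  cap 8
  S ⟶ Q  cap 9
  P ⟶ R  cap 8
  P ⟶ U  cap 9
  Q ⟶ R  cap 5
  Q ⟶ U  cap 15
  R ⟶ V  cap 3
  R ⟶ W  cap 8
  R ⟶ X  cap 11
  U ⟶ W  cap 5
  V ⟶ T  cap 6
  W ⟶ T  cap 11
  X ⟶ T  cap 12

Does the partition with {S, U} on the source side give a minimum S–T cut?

Given cut capacity: 8 + 9 + 5 = 22.
Augment S→P→R→V→T: bottleneck 3, flow now 3.
Augment S→P→R→W→T: bottleneck 5, flow now 8.
Augment S→Q→R→W→T: bottleneck 3, flow now 11.
Augment S→Q→R→X→T: bottleneck 2, flow now 13.
Augment S→Q→U→W→T: bottleneck 3, flow now 16.
Augment S→Q→U→W→R→X→T: bottleneck 1, flow now 17. (uses reverse residual edge)
No augmenting path remains; maximum flow = 17.
In the residual graph, reachable from S: {S}.
Min-cut edges: S→P (8), S→Q (9); capacity 8 + 9 = 17.
Cut capacity 22 exceeds the max flow 17, so it is not minimum.

No — its capacity is 22, but the minimum cut has capacity 17.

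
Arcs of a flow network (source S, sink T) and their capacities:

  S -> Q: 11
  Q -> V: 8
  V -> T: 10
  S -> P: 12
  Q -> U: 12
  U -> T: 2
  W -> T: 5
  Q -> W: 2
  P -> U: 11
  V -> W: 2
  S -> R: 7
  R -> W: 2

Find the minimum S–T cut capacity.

14

Augment S→P→U→T: bottleneck 2, flow now 2.
Augment S→Q→V→T: bottleneck 8, flow now 10.
Augment S→Q→W→T: bottleneck 2, flow now 12.
Augment S→R→W→T: bottleneck 2, flow now 14.
No augmenting path remains; maximum flow = 14.
By max-flow min-cut, the minimum cut capacity equals the max flow.
In the residual graph, reachable from S: {S, P, Q, R, U}.
Min-cut edges: Q→V (8), Q→W (2), R→W (2), U→T (2); capacity 8 + 2 + 2 + 2 = 14.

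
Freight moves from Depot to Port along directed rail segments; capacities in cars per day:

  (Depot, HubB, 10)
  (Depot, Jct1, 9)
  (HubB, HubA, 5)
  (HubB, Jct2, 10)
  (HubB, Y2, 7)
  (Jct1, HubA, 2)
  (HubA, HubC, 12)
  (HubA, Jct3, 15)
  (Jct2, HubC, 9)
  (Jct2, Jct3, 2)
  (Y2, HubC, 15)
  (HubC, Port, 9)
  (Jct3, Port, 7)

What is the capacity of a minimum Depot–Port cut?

12

Augment Depot→HubB→HubA→HubC→Port: bottleneck 5, flow now 5.
Augment Depot→HubB→Jct2→HubC→Port: bottleneck 4, flow now 9.
Augment Depot→HubB→Jct2→Jct3→Port: bottleneck 1, flow now 10.
Augment Depot→Jct1→HubA→Jct3→Port: bottleneck 2, flow now 12.
No augmenting path remains; maximum flow = 12.
By max-flow min-cut, the minimum cut capacity equals the max flow.
In the residual graph, reachable from Depot: {Depot, Jct1}.
Min-cut edges: Depot→HubB (10), Jct1→HubA (2); capacity 10 + 2 = 12.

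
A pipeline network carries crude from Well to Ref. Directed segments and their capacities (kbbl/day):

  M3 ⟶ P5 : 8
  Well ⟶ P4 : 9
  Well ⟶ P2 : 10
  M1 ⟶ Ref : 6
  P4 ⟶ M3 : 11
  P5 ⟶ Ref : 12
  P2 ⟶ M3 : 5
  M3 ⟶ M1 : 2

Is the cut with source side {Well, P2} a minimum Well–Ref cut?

No — its capacity is 14, but the minimum cut has capacity 10.

Given cut capacity: 9 + 5 = 14.
Augment Well→P2→M3→M1→Ref: bottleneck 2, flow now 2.
Augment Well→P2→M3→P5→Ref: bottleneck 3, flow now 5.
Augment Well→P4→M3→P5→Ref: bottleneck 5, flow now 10.
No augmenting path remains; maximum flow = 10.
In the residual graph, reachable from Well: {Well, P2, P4, M3}.
Min-cut edges: M3→M1 (2), M3→P5 (8); capacity 2 + 8 = 10.
Cut capacity 14 exceeds the max flow 10, so it is not minimum.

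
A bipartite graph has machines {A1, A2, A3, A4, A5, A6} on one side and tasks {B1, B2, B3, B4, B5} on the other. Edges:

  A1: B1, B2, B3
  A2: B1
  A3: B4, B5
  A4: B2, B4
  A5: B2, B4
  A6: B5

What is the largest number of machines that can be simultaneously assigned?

5

Unit-capacity flow: source→left, listed edges, right→sink; max matching = max flow.
Augmenting path A1→B1 (+1); matched 1.
Augmenting path A3→B4 (+1); matched 2.
Augmenting path A4→B2 (+1); matched 3.
Augmenting path A6→B5 (+1); matched 4.
Augmenting path A2→B1→A1→B3 (+1); matched 5.
No augmenting path remains; maximum matching = 5.
König certificate: {A1, A2, B2, B4, B5} is a vertex cover of size 5 (every listed pair touches it), so no matching can be larger.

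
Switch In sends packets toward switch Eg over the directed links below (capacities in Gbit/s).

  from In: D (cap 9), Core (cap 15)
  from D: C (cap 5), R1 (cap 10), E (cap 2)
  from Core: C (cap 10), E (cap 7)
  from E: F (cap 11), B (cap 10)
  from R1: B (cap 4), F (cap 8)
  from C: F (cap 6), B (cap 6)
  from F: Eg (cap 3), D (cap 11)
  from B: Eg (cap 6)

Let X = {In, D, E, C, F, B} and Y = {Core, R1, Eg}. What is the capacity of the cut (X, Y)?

34

Edges leaving {In, D, E, C, F, B}: In→Core (15), D→R1 (10), F→Eg (3), B→Eg (6).
Cut capacity = 15 + 10 + 3 + 6 = 34.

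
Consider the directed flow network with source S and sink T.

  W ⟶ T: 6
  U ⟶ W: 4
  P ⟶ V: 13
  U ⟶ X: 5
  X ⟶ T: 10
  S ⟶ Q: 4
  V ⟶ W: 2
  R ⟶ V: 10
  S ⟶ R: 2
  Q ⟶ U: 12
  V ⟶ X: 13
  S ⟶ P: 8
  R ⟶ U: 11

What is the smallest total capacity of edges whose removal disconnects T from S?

Augment S→P→V→W→T: bottleneck 2, flow now 2.
Augment S→P→V→X→T: bottleneck 6, flow now 8.
Augment S→Q→U→W→T: bottleneck 4, flow now 12.
Augment S→R→U→X→T: bottleneck 2, flow now 14.
No augmenting path remains; maximum flow = 14.
By max-flow min-cut, the minimum cut capacity equals the max flow.
In the residual graph, reachable from S: {S}.
Min-cut edges: S→P (8), S→Q (4), S→R (2); capacity 8 + 4 + 2 = 14.

14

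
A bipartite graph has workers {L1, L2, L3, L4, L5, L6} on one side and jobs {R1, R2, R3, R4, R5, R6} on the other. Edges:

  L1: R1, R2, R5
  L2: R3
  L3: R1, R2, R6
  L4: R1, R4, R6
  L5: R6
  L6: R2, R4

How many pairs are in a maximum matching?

6

Unit-capacity flow: source→left, listed edges, right→sink; max matching = max flow.
Augmenting path L1→R1 (+1); matched 1.
Augmenting path L2→R3 (+1); matched 2.
Augmenting path L3→R2 (+1); matched 3.
Augmenting path L4→R4 (+1); matched 4.
Augmenting path L5→R6 (+1); matched 5.
Augmenting path L6→R2→L3→R1→L1→R5 (+1); matched 6.
No augmenting path remains; maximum matching = 6.
König certificate: {L1, L2, L3, L4, L5, L6} is a vertex cover of size 6 (every listed pair touches it), so no matching can be larger.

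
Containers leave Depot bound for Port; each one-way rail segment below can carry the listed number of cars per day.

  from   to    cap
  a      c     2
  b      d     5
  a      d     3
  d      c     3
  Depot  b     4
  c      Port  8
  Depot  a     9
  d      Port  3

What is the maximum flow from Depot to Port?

Augment Depot→a→c→Port: bottleneck 2, flow now 2.
Augment Depot→a→d→Port: bottleneck 3, flow now 5.
Augment Depot→b→d→c→Port: bottleneck 3, flow now 8.
No augmenting path remains; maximum flow = 8.
In the residual graph, reachable from Depot: {Depot, a, b, d}.
Min-cut edges: a→c (2), d→c (3), d→Port (3); capacity 2 + 3 + 3 = 8.
This cut is saturated, so no flow can exceed 8.

8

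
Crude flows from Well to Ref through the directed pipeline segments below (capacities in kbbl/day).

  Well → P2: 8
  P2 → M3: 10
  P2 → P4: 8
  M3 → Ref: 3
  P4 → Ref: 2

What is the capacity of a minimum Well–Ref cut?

Augment Well→P2→M3→Ref: bottleneck 3, flow now 3.
Augment Well→P2→P4→Ref: bottleneck 2, flow now 5.
No augmenting path remains; maximum flow = 5.
By max-flow min-cut, the minimum cut capacity equals the max flow.
In the residual graph, reachable from Well: {Well, P2, M3, P4}.
Min-cut edges: M3→Ref (3), P4→Ref (2); capacity 3 + 2 = 5.

5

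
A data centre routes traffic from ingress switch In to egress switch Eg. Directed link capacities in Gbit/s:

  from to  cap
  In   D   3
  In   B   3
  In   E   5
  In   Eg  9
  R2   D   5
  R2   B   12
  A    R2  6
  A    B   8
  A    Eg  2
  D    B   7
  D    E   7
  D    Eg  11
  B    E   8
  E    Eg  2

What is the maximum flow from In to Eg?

Augment In→Eg: bottleneck 9, flow now 9.
Augment In→D→Eg: bottleneck 3, flow now 12.
Augment In→E→Eg: bottleneck 2, flow now 14.
No augmenting path remains; maximum flow = 14.
In the residual graph, reachable from In: {In, B, E}.
Min-cut edges: In→D (3), In→Eg (9), E→Eg (2); capacity 3 + 9 + 2 = 14.
This cut is saturated, so no flow can exceed 14.

14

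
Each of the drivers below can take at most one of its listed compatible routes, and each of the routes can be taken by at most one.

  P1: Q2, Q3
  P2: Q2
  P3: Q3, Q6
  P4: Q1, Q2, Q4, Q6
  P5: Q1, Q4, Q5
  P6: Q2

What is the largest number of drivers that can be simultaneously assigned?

5

Unit-capacity flow: source→left, listed edges, right→sink; max matching = max flow.
Augmenting path P1→Q2 (+1); matched 1.
Augmenting path P3→Q3 (+1); matched 2.
Augmenting path P4→Q1 (+1); matched 3.
Augmenting path P5→Q4 (+1); matched 4.
Augmenting path P2→Q2→P1→Q3→P3→Q6 (+1); matched 5.
No augmenting path remains; maximum matching = 5.
König certificate: {P1, P3, P4, P5, Q2} is a vertex cover of size 5 (every listed pair touches it), so no matching can be larger.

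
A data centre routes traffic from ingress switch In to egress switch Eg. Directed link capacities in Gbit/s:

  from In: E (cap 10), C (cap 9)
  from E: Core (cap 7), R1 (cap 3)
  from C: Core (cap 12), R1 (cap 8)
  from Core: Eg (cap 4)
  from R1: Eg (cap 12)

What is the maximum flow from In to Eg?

Augment In→E→Core→Eg: bottleneck 4, flow now 4.
Augment In→E→R1→Eg: bottleneck 3, flow now 7.
Augment In→C→R1→Eg: bottleneck 8, flow now 15.
No augmenting path remains; maximum flow = 15.
In the residual graph, reachable from In: {In, E, C, Core}.
Min-cut edges: E→R1 (3), C→R1 (8), Core→Eg (4); capacity 3 + 8 + 4 = 15.
This cut is saturated, so no flow can exceed 15.

15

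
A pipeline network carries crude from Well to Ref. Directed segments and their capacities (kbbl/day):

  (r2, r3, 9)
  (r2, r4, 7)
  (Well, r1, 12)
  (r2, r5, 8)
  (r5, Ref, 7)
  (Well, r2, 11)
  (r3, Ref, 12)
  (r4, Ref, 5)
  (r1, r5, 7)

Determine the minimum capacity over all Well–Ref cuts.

Augment Well→r1→r5→Ref: bottleneck 7, flow now 7.
Augment Well→r2→r3→Ref: bottleneck 9, flow now 16.
Augment Well→r2→r4→Ref: bottleneck 2, flow now 18.
No augmenting path remains; maximum flow = 18.
By max-flow min-cut, the minimum cut capacity equals the max flow.
In the residual graph, reachable from Well: {Well, r1}.
Min-cut edges: Well→r2 (11), r1→r5 (7); capacity 11 + 7 = 18.

18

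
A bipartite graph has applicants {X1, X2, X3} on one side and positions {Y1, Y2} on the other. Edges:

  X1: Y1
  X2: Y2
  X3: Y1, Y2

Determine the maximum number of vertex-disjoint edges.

Unit-capacity flow: source→left, listed edges, right→sink; max matching = max flow.
Augmenting path X1→Y1 (+1); matched 1.
Augmenting path X2→Y2 (+1); matched 2.
No augmenting path remains; maximum matching = 2.
König certificate: {Y1, Y2} is a vertex cover of size 2 (every listed pair touches it), so no matching can be larger.

2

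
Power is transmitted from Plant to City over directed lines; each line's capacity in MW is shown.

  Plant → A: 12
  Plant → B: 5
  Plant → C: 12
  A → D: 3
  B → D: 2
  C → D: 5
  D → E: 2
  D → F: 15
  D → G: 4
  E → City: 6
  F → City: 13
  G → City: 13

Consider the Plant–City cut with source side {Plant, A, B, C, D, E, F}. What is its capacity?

23

Edges leaving {Plant, A, B, C, D, E, F}: D→G (4), E→City (6), F→City (13).
Cut capacity = 4 + 6 + 13 = 23.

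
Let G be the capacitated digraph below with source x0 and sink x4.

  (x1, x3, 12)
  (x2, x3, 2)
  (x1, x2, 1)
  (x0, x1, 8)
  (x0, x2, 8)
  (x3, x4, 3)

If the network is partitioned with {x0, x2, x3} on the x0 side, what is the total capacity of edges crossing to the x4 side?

Edges leaving {x0, x2, x3}: x0→x1 (8), x3→x4 (3).
Cut capacity = 8 + 3 = 11.

11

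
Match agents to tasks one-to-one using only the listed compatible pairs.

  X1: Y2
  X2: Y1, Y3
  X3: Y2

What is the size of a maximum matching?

2

Unit-capacity flow: source→left, listed edges, right→sink; max matching = max flow.
Augmenting path X1→Y2 (+1); matched 1.
Augmenting path X2→Y1 (+1); matched 2.
No augmenting path remains; maximum matching = 2.
König certificate: {X2, Y2} is a vertex cover of size 2 (every listed pair touches it), so no matching can be larger.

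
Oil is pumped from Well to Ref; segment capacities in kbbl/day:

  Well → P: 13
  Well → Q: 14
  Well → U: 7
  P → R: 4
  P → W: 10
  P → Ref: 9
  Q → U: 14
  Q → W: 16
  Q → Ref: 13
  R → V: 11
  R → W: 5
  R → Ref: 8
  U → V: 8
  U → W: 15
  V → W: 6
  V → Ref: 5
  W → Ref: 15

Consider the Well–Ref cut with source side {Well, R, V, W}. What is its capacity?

Edges leaving {Well, R, V, W}: Well→P (13), Well→Q (14), Well→U (7), R→Ref (8), V→Ref (5), W→Ref (15).
Cut capacity = 13 + 14 + 7 + 8 + 5 + 15 = 62.

62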